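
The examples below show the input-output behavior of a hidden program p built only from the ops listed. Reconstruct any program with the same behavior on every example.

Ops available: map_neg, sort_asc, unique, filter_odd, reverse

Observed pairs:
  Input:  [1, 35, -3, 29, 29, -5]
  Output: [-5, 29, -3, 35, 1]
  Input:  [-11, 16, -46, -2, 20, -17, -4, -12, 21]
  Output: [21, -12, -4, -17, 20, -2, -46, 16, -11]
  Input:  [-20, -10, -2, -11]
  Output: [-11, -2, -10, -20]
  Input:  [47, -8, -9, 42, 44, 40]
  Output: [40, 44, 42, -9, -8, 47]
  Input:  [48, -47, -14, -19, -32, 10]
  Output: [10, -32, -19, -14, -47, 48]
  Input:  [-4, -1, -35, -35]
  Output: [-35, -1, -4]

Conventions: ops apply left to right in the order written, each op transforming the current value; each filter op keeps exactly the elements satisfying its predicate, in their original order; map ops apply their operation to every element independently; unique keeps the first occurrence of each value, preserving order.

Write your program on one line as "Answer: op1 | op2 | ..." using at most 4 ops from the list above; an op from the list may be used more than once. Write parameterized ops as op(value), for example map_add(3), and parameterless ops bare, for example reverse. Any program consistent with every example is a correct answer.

map_neg | reverse | map_neg | unique

Check, running the answer program on each example:
  [1, 35, -3, 29, 29, -5] -> [-1, -35, 3, -29, -29, 5] -> [5, -29, -29, 3, -35, -1] -> [-5, 29, 29, -3, 35, 1] -> [-5, 29, -3, 35, 1]
  [-11, 16, -46, -2, 20, -17, -4, -12, 21] -> [11, -16, 46, 2, -20, 17, 4, 12, -21] -> [-21, 12, 4, 17, -20, 2, 46, -16, 11] -> [21, -12, -4, -17, 20, -2, -46, 16, -11] -> [21, -12, -4, -17, 20, -2, -46, 16, -11]
  [-20, -10, -2, -11] -> [20, 10, 2, 11] -> [11, 2, 10, 20] -> [-11, -2, -10, -20] -> [-11, -2, -10, -20]
  [47, -8, -9, 42, 44, 40] -> [-47, 8, 9, -42, -44, -40] -> [-40, -44, -42, 9, 8, -47] -> [40, 44, 42, -9, -8, 47] -> [40, 44, 42, -9, -8, 47]
  [48, -47, -14, -19, -32, 10] -> [-48, 47, 14, 19, 32, -10] -> [-10, 32, 19, 14, 47, -48] -> [10, -32, -19, -14, -47, 48] -> [10, -32, -19, -14, -47, 48]
  [-4, -1, -35, -35] -> [4, 1, 35, 35] -> [35, 35, 1, 4] -> [-35, -35, -1, -4] -> [-35, -1, -4]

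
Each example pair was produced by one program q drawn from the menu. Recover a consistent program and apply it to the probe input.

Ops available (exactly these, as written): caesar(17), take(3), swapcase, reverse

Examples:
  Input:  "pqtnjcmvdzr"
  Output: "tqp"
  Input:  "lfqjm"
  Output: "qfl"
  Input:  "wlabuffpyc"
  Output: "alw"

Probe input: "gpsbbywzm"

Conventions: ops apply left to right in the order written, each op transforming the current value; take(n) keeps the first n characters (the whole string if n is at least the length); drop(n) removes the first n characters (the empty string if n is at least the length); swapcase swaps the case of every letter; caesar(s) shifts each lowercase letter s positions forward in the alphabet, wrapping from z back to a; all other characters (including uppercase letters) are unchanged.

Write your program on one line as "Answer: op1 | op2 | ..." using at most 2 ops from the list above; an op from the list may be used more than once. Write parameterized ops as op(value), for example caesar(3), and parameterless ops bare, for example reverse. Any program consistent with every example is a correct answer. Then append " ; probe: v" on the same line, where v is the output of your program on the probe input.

take(3) | reverse ; probe: "spg"

Check, running the answer program on each example:
  "pqtnjcmvdzr" -> "pqt" -> "tqp"
  "lfqjm" -> "lfq" -> "qfl"
  "wlabuffpyc" -> "wla" -> "alw"
  probe: "gpsbbywzm" -> "gps" -> "spg"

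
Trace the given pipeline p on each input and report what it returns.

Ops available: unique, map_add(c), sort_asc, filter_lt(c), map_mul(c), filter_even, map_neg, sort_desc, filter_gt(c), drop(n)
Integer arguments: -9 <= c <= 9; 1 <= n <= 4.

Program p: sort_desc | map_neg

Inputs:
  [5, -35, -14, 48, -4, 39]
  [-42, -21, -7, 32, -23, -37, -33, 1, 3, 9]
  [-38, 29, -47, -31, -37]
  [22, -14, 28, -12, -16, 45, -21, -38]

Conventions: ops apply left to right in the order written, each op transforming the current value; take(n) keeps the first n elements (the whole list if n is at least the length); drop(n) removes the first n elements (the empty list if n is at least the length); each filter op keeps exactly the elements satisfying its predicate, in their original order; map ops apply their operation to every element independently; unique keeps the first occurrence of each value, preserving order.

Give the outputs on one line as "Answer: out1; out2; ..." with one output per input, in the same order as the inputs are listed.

[-48, -39, -5, 4, 14, 35]; [-32, -9, -3, -1, 7, 21, 23, 33, 37, 42]; [-29, 31, 37, 38, 47]; [-45, -28, -22, 12, 14, 16, 21, 38]

Execution, op by op:
  [5, -35, -14, 48, -4, 39] -> [48, 39, 5, -4, -14, -35] -> [-48, -39, -5, 4, 14, 35]
  [-42, -21, -7, 32, -23, -37, -33, 1, 3, 9] -> [32, 9, 3, 1, -7, -21, -23, -33, -37, -42] -> [-32, -9, -3, -1, 7, 21, 23, 33, 37, 42]
  [-38, 29, -47, -31, -37] -> [29, -31, -37, -38, -47] -> [-29, 31, 37, 38, 47]
  [22, -14, 28, -12, -16, 45, -21, -38] -> [45, 28, 22, -12, -14, -16, -21, -38] -> [-45, -28, -22, 12, 14, 16, 21, 38]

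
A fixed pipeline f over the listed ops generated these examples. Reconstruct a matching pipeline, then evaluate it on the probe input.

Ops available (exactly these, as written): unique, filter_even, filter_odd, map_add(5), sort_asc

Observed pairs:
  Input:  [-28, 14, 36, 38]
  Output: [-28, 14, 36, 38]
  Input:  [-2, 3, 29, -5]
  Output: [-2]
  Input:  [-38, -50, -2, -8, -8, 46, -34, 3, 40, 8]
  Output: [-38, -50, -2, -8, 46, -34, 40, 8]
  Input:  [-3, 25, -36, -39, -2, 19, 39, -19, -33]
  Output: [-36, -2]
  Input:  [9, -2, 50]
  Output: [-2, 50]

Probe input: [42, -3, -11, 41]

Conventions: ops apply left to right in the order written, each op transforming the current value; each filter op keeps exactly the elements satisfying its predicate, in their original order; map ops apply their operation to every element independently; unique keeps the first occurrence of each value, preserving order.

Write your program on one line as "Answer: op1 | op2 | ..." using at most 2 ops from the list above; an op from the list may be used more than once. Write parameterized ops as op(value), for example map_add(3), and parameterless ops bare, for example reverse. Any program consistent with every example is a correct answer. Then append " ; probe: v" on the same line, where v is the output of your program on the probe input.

unique | filter_even ; probe: [42]

Check, running the answer program on each example:
  [-28, 14, 36, 38] -> [-28, 14, 36, 38] -> [-28, 14, 36, 38]
  [-2, 3, 29, -5] -> [-2, 3, 29, -5] -> [-2]
  [-38, -50, -2, -8, -8, 46, -34, 3, 40, 8] -> [-38, -50, -2, -8, 46, -34, 3, 40, 8] -> [-38, -50, -2, -8, 46, -34, 40, 8]
  [-3, 25, -36, -39, -2, 19, 39, -19, -33] -> [-3, 25, -36, -39, -2, 19, 39, -19, -33] -> [-36, -2]
  [9, -2, 50] -> [9, -2, 50] -> [-2, 50]
  probe: [42, -3, -11, 41] -> [42, -3, -11, 41] -> [42]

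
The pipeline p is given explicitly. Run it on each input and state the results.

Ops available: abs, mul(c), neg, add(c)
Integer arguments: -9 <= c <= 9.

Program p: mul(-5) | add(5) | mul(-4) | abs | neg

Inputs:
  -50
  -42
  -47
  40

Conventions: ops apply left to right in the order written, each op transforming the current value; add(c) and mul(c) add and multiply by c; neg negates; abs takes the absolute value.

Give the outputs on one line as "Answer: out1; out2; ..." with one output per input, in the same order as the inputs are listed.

-1020; -860; -960; -780

Execution, op by op:
  -50 -> 250 -> 255 -> -1020 -> 1020 -> -1020
  -42 -> 210 -> 215 -> -860 -> 860 -> -860
  -47 -> 235 -> 240 -> -960 -> 960 -> -960
  40 -> -200 -> -195 -> 780 -> 780 -> -780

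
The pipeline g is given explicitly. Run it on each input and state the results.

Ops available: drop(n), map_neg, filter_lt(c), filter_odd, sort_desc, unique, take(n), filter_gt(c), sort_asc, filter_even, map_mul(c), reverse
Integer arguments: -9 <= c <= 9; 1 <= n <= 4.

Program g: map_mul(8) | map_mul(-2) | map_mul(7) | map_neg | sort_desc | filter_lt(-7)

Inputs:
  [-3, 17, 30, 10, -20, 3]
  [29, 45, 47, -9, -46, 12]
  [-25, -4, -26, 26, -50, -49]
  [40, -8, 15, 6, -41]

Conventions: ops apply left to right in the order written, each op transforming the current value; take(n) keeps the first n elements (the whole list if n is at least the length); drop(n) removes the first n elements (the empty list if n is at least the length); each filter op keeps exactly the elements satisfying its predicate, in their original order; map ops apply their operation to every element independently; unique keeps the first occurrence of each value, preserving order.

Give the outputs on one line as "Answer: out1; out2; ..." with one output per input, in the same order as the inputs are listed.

[-336, -2240]; [-1008, -5152]; [-448, -2800, -2912, -5488, -5600]; [-896, -4592]

Execution, op by op:
  [-3, 17, 30, 10, -20, 3] -> [-24, 136, 240, 80, -160, 24] -> [48, -272, -480, -160, 320, -48] -> [336, -1904, -3360, -1120, 2240, -336] -> [-336, 1904, 3360, 1120, -2240, 336] -> [3360, 1904, 1120, 336, -336, -2240] -> [-336, -2240]
  [29, 45, 47, -9, -46, 12] -> [232, 360, 376, -72, -368, 96] -> [-464, -720, -752, 144, 736, -192] -> [-3248, -5040, -5264, 1008, 5152, -1344] -> [3248, 5040, 5264, -1008, -5152, 1344] -> [5264, 5040, 3248, 1344, -1008, -5152] -> [-1008, -5152]
  [-25, -4, -26, 26, -50, -49] -> [-200, -32, -208, 208, -400, -392] -> [400, 64, 416, -416, 800, 784] -> [2800, 448, 2912, -2912, 5600, 5488] -> [-2800, -448, -2912, 2912, -5600, -5488] -> [2912, -448, -2800, -2912, -5488, -5600] -> [-448, -2800, -2912, -5488, -5600]
  [40, -8, 15, 6, -41] -> [320, -64, 120, 48, -328] -> [-640, 128, -240, -96, 656] -> [-4480, 896, -1680, -672, 4592] -> [4480, -896, 1680, 672, -4592] -> [4480, 1680, 672, -896, -4592] -> [-896, -4592]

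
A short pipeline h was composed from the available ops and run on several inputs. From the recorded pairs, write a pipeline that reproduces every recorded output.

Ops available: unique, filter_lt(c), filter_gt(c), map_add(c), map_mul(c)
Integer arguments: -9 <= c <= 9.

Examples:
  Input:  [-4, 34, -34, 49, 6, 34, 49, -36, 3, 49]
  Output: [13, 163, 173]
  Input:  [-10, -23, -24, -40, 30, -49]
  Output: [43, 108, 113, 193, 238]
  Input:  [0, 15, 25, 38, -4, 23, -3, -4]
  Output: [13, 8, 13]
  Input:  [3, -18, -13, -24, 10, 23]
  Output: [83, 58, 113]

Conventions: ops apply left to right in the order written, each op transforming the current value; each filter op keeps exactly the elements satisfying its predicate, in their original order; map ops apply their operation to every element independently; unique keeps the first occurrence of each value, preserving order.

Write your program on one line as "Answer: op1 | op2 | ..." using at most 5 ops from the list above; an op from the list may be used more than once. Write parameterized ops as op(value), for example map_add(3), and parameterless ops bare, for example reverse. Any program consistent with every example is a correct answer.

map_mul(-5) | map_add(-8) | map_add(1) | filter_gt(5)

Check, running the answer program on each example:
  [-4, 34, -34, 49, 6, 34, 49, -36, 3, 49] -> [20, -170, 170, -245, -30, -170, -245, 180, -15, -245] -> [12, -178, 162, -253, -38, -178, -253, 172, -23, -253] -> [13, -177, 163, -252, -37, -177, -252, 173, -22, -252] -> [13, 163, 173]
  [-10, -23, -24, -40, 30, -49] -> [50, 115, 120, 200, -150, 245] -> [42, 107, 112, 192, -158, 237] -> [43, 108, 113, 193, -157, 238] -> [43, 108, 113, 193, 238]
  [0, 15, 25, 38, -4, 23, -3, -4] -> [0, -75, -125, -190, 20, -115, 15, 20] -> [-8, -83, -133, -198, 12, -123, 7, 12] -> [-7, -82, -132, -197, 13, -122, 8, 13] -> [13, 8, 13]
  [3, -18, -13, -24, 10, 23] -> [-15, 90, 65, 120, -50, -115] -> [-23, 82, 57, 112, -58, -123] -> [-22, 83, 58, 113, -57, -122] -> [83, 58, 113]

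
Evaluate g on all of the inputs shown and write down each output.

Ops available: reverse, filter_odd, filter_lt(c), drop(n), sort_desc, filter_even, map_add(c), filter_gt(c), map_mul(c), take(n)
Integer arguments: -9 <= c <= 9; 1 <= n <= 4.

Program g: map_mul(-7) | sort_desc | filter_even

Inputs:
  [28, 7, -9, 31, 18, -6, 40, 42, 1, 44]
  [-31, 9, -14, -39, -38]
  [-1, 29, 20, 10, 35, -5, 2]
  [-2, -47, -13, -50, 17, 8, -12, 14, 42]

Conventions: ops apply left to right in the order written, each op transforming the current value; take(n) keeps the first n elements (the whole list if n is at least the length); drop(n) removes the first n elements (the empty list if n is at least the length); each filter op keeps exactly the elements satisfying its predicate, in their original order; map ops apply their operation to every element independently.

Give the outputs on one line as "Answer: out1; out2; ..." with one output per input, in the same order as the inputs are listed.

[42, -126, -196, -280, -294, -308]; [266, 98]; [-14, -70, -140]; [350, 84, 14, -56, -98, -294]

Execution, op by op:
  [28, 7, -9, 31, 18, -6, 40, 42, 1, 44] -> [-196, -49, 63, -217, -126, 42, -280, -294, -7, -308] -> [63, 42, -7, -49, -126, -196, -217, -280, -294, -308] -> [42, -126, -196, -280, -294, -308]
  [-31, 9, -14, -39, -38] -> [217, -63, 98, 273, 266] -> [273, 266, 217, 98, -63] -> [266, 98]
  [-1, 29, 20, 10, 35, -5, 2] -> [7, -203, -140, -70, -245, 35, -14] -> [35, 7, -14, -70, -140, -203, -245] -> [-14, -70, -140]
  [-2, -47, -13, -50, 17, 8, -12, 14, 42] -> [14, 329, 91, 350, -119, -56, 84, -98, -294] -> [350, 329, 91, 84, 14, -56, -98, -119, -294] -> [350, 84, 14, -56, -98, -294]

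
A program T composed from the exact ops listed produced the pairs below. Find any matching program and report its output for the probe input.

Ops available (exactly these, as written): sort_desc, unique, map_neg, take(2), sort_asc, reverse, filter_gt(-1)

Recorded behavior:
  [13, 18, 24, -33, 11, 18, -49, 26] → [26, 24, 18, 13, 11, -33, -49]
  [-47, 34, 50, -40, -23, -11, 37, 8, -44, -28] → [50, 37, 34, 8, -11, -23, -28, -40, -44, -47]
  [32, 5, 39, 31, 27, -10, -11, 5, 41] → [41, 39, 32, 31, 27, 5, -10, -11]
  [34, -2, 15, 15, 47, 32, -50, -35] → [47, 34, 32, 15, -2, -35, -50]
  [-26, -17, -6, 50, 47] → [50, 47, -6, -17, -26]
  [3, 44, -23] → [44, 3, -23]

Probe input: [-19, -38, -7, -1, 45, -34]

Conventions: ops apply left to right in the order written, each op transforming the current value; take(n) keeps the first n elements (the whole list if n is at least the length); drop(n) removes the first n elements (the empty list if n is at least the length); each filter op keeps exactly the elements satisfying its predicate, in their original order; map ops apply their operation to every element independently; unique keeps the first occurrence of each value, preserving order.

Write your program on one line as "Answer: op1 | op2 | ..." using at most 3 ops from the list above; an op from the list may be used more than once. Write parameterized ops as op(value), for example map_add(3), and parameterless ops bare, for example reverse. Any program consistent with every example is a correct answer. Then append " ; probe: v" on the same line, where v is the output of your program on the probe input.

sort_asc | sort_desc | unique ; probe: [45, -1, -7, -19, -34, -38]

Check, running the answer program on each example:
  [13, 18, 24, -33, 11, 18, -49, 26] -> [-49, -33, 11, 13, 18, 18, 24, 26] -> [26, 24, 18, 18, 13, 11, -33, -49] -> [26, 24, 18, 13, 11, -33, -49]
  [-47, 34, 50, -40, -23, -11, 37, 8, -44, -28] -> [-47, -44, -40, -28, -23, -11, 8, 34, 37, 50] -> [50, 37, 34, 8, -11, -23, -28, -40, -44, -47] -> [50, 37, 34, 8, -11, -23, -28, -40, -44, -47]
  [32, 5, 39, 31, 27, -10, -11, 5, 41] -> [-11, -10, 5, 5, 27, 31, 32, 39, 41] -> [41, 39, 32, 31, 27, 5, 5, -10, -11] -> [41, 39, 32, 31, 27, 5, -10, -11]
  [34, -2, 15, 15, 47, 32, -50, -35] -> [-50, -35, -2, 15, 15, 32, 34, 47] -> [47, 34, 32, 15, 15, -2, -35, -50] -> [47, 34, 32, 15, -2, -35, -50]
  [-26, -17, -6, 50, 47] -> [-26, -17, -6, 47, 50] -> [50, 47, -6, -17, -26] -> [50, 47, -6, -17, -26]
  [3, 44, -23] -> [-23, 3, 44] -> [44, 3, -23] -> [44, 3, -23]
  probe: [-19, -38, -7, -1, 45, -34] -> [-38, -34, -19, -7, -1, 45] -> [45, -1, -7, -19, -34, -38] -> [45, -1, -7, -19, -34, -38]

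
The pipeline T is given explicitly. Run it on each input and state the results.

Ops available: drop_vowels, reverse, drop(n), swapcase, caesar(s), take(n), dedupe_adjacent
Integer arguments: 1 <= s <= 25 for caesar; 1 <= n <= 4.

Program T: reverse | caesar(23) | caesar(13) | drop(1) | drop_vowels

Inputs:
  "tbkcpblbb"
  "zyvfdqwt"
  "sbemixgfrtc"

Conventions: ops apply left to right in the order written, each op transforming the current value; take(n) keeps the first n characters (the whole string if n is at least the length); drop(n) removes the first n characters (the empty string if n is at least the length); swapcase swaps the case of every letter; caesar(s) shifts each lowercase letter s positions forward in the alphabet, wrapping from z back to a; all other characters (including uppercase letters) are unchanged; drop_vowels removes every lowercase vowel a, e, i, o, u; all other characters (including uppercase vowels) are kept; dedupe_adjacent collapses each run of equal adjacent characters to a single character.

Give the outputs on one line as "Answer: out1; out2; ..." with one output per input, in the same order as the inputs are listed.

"lvlzmld"; "gnpfj"; "dbpqhswlc"

Execution, op by op:
  "tbkcpblbb" -> "bblbpckbt" -> "yyiymzhyq" -> "llvlzmuld" -> "lvlzmuld" -> "lvlzmld"
  "zyvfdqwt" -> "twqdfvyz" -> "qtnacsvw" -> "dganpfij" -> "ganpfij" -> "gnpfj"
  "sbemixgfrtc" -> "ctrfgximebs" -> "zqocdufjbyp" -> "mdbpqhswolc" -> "dbpqhswolc" -> "dbpqhswlc"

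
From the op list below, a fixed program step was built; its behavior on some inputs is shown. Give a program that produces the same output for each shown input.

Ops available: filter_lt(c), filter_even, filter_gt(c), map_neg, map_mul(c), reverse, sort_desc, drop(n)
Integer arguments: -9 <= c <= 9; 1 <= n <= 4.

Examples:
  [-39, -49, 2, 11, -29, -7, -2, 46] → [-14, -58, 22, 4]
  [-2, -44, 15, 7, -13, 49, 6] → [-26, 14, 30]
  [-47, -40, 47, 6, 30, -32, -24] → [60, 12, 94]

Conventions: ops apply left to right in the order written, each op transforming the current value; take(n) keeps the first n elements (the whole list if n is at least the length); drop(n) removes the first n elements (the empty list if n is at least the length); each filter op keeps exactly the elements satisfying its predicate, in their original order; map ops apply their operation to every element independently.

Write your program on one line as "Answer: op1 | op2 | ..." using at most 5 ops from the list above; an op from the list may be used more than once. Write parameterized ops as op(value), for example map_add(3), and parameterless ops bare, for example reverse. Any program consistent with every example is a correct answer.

drop(2) | map_mul(-2) | reverse | map_neg | drop(2)

Check, running the answer program on each example:
  [-39, -49, 2, 11, -29, -7, -2, 46] -> [2, 11, -29, -7, -2, 46] -> [-4, -22, 58, 14, 4, -92] -> [-92, 4, 14, 58, -22, -4] -> [92, -4, -14, -58, 22, 4] -> [-14, -58, 22, 4]
  [-2, -44, 15, 7, -13, 49, 6] -> [15, 7, -13, 49, 6] -> [-30, -14, 26, -98, -12] -> [-12, -98, 26, -14, -30] -> [12, 98, -26, 14, 30] -> [-26, 14, 30]
  [-47, -40, 47, 6, 30, -32, -24] -> [47, 6, 30, -32, -24] -> [-94, -12, -60, 64, 48] -> [48, 64, -60, -12, -94] -> [-48, -64, 60, 12, 94] -> [60, 12, 94]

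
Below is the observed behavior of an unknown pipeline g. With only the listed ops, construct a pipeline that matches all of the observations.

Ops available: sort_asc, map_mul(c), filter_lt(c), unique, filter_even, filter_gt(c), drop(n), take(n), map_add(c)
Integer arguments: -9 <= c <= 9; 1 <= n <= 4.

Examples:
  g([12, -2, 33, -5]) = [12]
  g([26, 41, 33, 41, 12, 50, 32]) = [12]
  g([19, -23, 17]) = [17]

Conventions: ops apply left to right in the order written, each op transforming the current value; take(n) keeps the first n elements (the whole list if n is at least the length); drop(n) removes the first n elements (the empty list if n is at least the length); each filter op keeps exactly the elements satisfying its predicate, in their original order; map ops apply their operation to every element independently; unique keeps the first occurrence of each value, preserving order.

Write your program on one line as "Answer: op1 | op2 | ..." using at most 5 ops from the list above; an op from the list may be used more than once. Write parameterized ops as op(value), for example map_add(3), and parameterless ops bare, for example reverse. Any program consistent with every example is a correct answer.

filter_gt(0) | unique | sort_asc | take(4) | take(1)

Check, running the answer program on each example:
  [12, -2, 33, -5] -> [12, 33] -> [12, 33] -> [12, 33] -> [12, 33] -> [12]
  [26, 41, 33, 41, 12, 50, 32] -> [26, 41, 33, 41, 12, 50, 32] -> [26, 41, 33, 12, 50, 32] -> [12, 26, 32, 33, 41, 50] -> [12, 26, 32, 33] -> [12]
  [19, -23, 17] -> [19, 17] -> [19, 17] -> [17, 19] -> [17, 19] -> [17]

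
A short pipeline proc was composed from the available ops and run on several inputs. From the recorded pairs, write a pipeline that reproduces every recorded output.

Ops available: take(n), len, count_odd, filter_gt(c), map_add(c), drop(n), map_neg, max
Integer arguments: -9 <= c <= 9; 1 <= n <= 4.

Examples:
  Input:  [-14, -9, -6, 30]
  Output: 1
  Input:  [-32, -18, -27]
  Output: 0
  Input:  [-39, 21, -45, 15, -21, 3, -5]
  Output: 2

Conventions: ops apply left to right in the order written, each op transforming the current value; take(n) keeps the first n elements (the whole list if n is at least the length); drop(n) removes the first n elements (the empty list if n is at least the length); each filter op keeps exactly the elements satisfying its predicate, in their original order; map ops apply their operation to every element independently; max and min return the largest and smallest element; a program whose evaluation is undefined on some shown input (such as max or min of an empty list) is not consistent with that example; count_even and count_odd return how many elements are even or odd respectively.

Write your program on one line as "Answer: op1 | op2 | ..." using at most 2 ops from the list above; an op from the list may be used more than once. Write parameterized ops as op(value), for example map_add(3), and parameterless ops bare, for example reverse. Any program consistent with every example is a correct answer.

filter_gt(6) | len

Check, running the answer program on each example:
  [-14, -9, -6, 30] -> [30] -> 1
  [-32, -18, -27] -> [] -> 0
  [-39, 21, -45, 15, -21, 3, -5] -> [21, 15] -> 2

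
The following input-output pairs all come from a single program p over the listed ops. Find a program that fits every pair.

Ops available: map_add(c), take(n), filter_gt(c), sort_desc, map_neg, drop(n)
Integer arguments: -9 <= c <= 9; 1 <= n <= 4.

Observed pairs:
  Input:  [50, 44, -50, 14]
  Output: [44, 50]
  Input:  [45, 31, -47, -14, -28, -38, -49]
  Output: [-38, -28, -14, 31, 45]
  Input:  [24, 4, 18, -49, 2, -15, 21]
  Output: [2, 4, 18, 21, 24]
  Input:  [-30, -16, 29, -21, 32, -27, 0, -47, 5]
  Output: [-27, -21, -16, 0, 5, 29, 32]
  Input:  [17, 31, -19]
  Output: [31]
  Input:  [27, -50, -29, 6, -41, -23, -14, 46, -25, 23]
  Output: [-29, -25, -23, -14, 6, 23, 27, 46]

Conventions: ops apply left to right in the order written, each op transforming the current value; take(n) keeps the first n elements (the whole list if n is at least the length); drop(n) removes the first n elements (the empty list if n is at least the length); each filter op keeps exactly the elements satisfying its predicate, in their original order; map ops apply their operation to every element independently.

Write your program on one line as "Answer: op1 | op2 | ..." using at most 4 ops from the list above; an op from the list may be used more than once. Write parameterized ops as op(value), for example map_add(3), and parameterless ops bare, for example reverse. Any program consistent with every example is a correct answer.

map_neg | sort_desc | map_neg | drop(2)

Check, running the answer program on each example:
  [50, 44, -50, 14] -> [-50, -44, 50, -14] -> [50, -14, -44, -50] -> [-50, 14, 44, 50] -> [44, 50]
  [45, 31, -47, -14, -28, -38, -49] -> [-45, -31, 47, 14, 28, 38, 49] -> [49, 47, 38, 28, 14, -31, -45] -> [-49, -47, -38, -28, -14, 31, 45] -> [-38, -28, -14, 31, 45]
  [24, 4, 18, -49, 2, -15, 21] -> [-24, -4, -18, 49, -2, 15, -21] -> [49, 15, -2, -4, -18, -21, -24] -> [-49, -15, 2, 4, 18, 21, 24] -> [2, 4, 18, 21, 24]
  [-30, -16, 29, -21, 32, -27, 0, -47, 5] -> [30, 16, -29, 21, -32, 27, 0, 47, -5] -> [47, 30, 27, 21, 16, 0, -5, -29, -32] -> [-47, -30, -27, -21, -16, 0, 5, 29, 32] -> [-27, -21, -16, 0, 5, 29, 32]
  [17, 31, -19] -> [-17, -31, 19] -> [19, -17, -31] -> [-19, 17, 31] -> [31]
  [27, -50, -29, 6, -41, -23, -14, 46, -25, 23] -> [-27, 50, 29, -6, 41, 23, 14, -46, 25, -23] -> [50, 41, 29, 25, 23, 14, -6, -23, -27, -46] -> [-50, -41, -29, -25, -23, -14, 6, 23, 27, 46] -> [-29, -25, -23, -14, 6, 23, 27, 46]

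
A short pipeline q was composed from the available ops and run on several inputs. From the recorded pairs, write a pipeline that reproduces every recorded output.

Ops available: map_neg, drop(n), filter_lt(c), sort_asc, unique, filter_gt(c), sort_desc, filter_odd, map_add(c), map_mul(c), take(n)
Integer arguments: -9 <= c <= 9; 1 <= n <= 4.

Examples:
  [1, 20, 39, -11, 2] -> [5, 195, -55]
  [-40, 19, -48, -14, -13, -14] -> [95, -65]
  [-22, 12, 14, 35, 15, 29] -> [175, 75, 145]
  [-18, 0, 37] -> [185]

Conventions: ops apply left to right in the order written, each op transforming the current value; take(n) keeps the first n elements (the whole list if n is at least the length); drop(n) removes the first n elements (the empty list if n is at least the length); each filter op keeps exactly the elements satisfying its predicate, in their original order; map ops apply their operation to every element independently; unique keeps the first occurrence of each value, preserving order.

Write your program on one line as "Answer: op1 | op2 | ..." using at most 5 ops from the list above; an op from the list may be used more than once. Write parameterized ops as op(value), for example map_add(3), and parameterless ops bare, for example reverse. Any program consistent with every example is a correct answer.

map_mul(5) | map_neg | unique | filter_odd | map_neg

Check, running the answer program on each example:
  [1, 20, 39, -11, 2] -> [5, 100, 195, -55, 10] -> [-5, -100, -195, 55, -10] -> [-5, -100, -195, 55, -10] -> [-5, -195, 55] -> [5, 195, -55]
  [-40, 19, -48, -14, -13, -14] -> [-200, 95, -240, -70, -65, -70] -> [200, -95, 240, 70, 65, 70] -> [200, -95, 240, 70, 65] -> [-95, 65] -> [95, -65]
  [-22, 12, 14, 35, 15, 29] -> [-110, 60, 70, 175, 75, 145] -> [110, -60, -70, -175, -75, -145] -> [110, -60, -70, -175, -75, -145] -> [-175, -75, -145] -> [175, 75, 145]
  [-18, 0, 37] -> [-90, 0, 185] -> [90, 0, -185] -> [90, 0, -185] -> [-185] -> [185]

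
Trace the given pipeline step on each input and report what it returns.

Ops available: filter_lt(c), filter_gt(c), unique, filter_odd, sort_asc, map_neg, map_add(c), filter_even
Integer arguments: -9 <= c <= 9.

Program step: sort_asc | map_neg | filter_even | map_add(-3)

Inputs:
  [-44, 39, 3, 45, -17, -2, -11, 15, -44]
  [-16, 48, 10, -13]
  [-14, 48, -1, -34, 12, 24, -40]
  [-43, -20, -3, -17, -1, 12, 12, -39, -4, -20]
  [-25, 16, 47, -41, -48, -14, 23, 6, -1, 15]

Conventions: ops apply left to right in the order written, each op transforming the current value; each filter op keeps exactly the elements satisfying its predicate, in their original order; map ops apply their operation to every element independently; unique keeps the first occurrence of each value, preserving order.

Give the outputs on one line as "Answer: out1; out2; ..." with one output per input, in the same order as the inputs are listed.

[41, 41, -1]; [13, -13, -51]; [37, 31, 11, -15, -27, -51]; [17, 17, 1, -15, -15]; [45, 11, -9, -19]

Execution, op by op:
  [-44, 39, 3, 45, -17, -2, -11, 15, -44] -> [-44, -44, -17, -11, -2, 3, 15, 39, 45] -> [44, 44, 17, 11, 2, -3, -15, -39, -45] -> [44, 44, 2] -> [41, 41, -1]
  [-16, 48, 10, -13] -> [-16, -13, 10, 48] -> [16, 13, -10, -48] -> [16, -10, -48] -> [13, -13, -51]
  [-14, 48, -1, -34, 12, 24, -40] -> [-40, -34, -14, -1, 12, 24, 48] -> [40, 34, 14, 1, -12, -24, -48] -> [40, 34, 14, -12, -24, -48] -> [37, 31, 11, -15, -27, -51]
  [-43, -20, -3, -17, -1, 12, 12, -39, -4, -20] -> [-43, -39, -20, -20, -17, -4, -3, -1, 12, 12] -> [43, 39, 20, 20, 17, 4, 3, 1, -12, -12] -> [20, 20, 4, -12, -12] -> [17, 17, 1, -15, -15]
  [-25, 16, 47, -41, -48, -14, 23, 6, -1, 15] -> [-48, -41, -25, -14, -1, 6, 15, 16, 23, 47] -> [48, 41, 25, 14, 1, -6, -15, -16, -23, -47] -> [48, 14, -6, -16] -> [45, 11, -9, -19]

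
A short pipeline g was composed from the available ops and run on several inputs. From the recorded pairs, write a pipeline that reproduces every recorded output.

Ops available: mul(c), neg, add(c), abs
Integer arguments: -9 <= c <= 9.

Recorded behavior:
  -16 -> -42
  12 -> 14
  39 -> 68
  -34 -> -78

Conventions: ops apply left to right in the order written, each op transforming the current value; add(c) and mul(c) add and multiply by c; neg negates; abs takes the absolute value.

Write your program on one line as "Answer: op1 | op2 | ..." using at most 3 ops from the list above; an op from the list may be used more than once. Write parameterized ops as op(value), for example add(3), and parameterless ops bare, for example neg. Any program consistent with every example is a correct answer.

add(-6) | add(1) | mul(2)

Check, running the answer program on each example:
  -16 -> -22 -> -21 -> -42
  12 -> 6 -> 7 -> 14
  39 -> 33 -> 34 -> 68
  -34 -> -40 -> -39 -> -78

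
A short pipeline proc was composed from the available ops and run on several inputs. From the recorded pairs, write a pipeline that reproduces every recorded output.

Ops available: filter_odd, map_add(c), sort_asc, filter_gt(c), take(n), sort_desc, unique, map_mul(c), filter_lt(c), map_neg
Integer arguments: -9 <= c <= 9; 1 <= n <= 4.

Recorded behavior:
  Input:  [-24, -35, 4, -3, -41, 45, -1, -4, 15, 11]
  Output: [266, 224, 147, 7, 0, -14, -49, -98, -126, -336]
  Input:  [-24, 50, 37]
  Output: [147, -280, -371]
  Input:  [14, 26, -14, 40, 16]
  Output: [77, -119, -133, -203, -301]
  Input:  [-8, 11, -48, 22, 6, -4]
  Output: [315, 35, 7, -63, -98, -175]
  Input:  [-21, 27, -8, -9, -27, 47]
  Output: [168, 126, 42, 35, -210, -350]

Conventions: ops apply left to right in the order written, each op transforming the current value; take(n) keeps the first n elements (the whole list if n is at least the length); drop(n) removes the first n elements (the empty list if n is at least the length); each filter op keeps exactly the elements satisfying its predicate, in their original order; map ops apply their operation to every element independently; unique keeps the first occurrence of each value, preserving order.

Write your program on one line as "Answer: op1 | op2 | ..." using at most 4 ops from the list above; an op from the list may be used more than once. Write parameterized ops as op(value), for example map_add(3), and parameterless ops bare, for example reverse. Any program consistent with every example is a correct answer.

map_add(3) | map_mul(-7) | sort_desc

Check, running the answer program on each example:
  [-24, -35, 4, -3, -41, 45, -1, -4, 15, 11] -> [-21, -32, 7, 0, -38, 48, 2, -1, 18, 14] -> [147, 224, -49, 0, 266, -336, -14, 7, -126, -98] -> [266, 224, 147, 7, 0, -14, -49, -98, -126, -336]
  [-24, 50, 37] -> [-21, 53, 40] -> [147, -371, -280] -> [147, -280, -371]
  [14, 26, -14, 40, 16] -> [17, 29, -11, 43, 19] -> [-119, -203, 77, -301, -133] -> [77, -119, -133, -203, -301]
  [-8, 11, -48, 22, 6, -4] -> [-5, 14, -45, 25, 9, -1] -> [35, -98, 315, -175, -63, 7] -> [315, 35, 7, -63, -98, -175]
  [-21, 27, -8, -9, -27, 47] -> [-18, 30, -5, -6, -24, 50] -> [126, -210, 35, 42, 168, -350] -> [168, 126, 42, 35, -210, -350]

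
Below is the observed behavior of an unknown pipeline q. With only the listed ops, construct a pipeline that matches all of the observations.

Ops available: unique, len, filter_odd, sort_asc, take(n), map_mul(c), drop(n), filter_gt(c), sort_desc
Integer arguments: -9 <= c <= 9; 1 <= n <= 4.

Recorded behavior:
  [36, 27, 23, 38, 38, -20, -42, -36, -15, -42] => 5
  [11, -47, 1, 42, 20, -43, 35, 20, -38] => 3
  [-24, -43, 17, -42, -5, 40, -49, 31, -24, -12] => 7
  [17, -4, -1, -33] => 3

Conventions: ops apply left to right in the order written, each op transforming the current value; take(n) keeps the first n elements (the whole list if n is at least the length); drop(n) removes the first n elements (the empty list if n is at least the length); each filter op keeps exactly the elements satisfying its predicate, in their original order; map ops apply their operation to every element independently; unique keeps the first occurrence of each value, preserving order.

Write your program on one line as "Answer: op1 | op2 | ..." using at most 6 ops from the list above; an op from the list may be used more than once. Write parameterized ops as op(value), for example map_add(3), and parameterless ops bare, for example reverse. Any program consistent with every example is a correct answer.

sort_desc | sort_asc | map_mul(5) | map_mul(-9) | filter_gt(-2) | len

Check, running the answer program on each example:
  [36, 27, 23, 38, 38, -20, -42, -36, -15, -42] -> [38, 38, 36, 27, 23, -15, -20, -36, -42, -42] -> [-42, -42, -36, -20, -15, 23, 27, 36, 38, 38] -> [-210, -210, -180, -100, -75, 115, 135, 180, 190, 190] -> [1890, 1890, 1620, 900, 675, -1035, -1215, -1620, -1710, -1710] -> [1890, 1890, 1620, 900, 675] -> 5
  [11, -47, 1, 42, 20, -43, 35, 20, -38] -> [42, 35, 20, 20, 11, 1, -38, -43, -47] -> [-47, -43, -38, 1, 11, 20, 20, 35, 42] -> [-235, -215, -190, 5, 55, 100, 100, 175, 210] -> [2115, 1935, 1710, -45, -495, -900, -900, -1575, -1890] -> [2115, 1935, 1710] -> 3
  [-24, -43, 17, -42, -5, 40, -49, 31, -24, -12] -> [40, 31, 17, -5, -12, -24, -24, -42, -43, -49] -> [-49, -43, -42, -24, -24, -12, -5, 17, 31, 40] -> [-245, -215, -210, -120, -120, -60, -25, 85, 155, 200] -> [2205, 1935, 1890, 1080, 1080, 540, 225, -765, -1395, -1800] -> [2205, 1935, 1890, 1080, 1080, 540, 225] -> 7
  [17, -4, -1, -33] -> [17, -1, -4, -33] -> [-33, -4, -1, 17] -> [-165, -20, -5, 85] -> [1485, 180, 45, -765] -> [1485, 180, 45] -> 3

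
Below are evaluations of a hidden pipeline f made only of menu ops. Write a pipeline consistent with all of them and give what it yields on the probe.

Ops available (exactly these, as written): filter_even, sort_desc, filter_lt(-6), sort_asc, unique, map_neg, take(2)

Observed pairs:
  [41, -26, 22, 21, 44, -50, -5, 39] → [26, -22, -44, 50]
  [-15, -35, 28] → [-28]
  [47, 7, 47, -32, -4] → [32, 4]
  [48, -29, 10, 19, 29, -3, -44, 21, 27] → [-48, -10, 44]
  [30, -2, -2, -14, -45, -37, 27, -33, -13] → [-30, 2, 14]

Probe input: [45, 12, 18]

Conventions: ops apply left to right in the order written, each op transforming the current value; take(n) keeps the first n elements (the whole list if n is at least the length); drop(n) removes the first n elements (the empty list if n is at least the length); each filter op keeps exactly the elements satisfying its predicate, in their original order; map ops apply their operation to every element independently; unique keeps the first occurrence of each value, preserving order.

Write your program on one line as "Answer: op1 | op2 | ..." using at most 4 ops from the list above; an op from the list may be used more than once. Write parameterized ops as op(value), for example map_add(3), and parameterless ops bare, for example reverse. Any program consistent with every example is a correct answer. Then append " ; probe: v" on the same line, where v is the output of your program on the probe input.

filter_even | unique | map_neg ; probe: [-12, -18]

Check, running the answer program on each example:
  [41, -26, 22, 21, 44, -50, -5, 39] -> [-26, 22, 44, -50] -> [-26, 22, 44, -50] -> [26, -22, -44, 50]
  [-15, -35, 28] -> [28] -> [28] -> [-28]
  [47, 7, 47, -32, -4] -> [-32, -4] -> [-32, -4] -> [32, 4]
  [48, -29, 10, 19, 29, -3, -44, 21, 27] -> [48, 10, -44] -> [48, 10, -44] -> [-48, -10, 44]
  [30, -2, -2, -14, -45, -37, 27, -33, -13] -> [30, -2, -2, -14] -> [30, -2, -14] -> [-30, 2, 14]
  probe: [45, 12, 18] -> [12, 18] -> [12, 18] -> [-12, -18]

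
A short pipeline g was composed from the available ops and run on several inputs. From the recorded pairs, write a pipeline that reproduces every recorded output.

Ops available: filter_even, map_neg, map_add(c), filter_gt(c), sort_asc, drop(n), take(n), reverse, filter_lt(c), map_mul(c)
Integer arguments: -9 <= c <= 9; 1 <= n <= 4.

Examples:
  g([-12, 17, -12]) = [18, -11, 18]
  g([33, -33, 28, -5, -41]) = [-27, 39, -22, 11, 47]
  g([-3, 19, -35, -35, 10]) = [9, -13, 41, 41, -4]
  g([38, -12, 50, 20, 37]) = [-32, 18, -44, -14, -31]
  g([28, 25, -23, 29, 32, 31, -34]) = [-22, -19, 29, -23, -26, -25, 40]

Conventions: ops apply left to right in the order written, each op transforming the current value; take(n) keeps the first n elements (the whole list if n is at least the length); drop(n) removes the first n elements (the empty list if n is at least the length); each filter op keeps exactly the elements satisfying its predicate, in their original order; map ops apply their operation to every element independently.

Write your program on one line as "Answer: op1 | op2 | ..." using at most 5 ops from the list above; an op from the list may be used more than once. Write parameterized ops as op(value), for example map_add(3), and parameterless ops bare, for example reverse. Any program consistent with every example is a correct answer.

reverse | map_add(-6) | map_neg | reverse

Check, running the answer program on each example:
  [-12, 17, -12] -> [-12, 17, -12] -> [-18, 11, -18] -> [18, -11, 18] -> [18, -11, 18]
  [33, -33, 28, -5, -41] -> [-41, -5, 28, -33, 33] -> [-47, -11, 22, -39, 27] -> [47, 11, -22, 39, -27] -> [-27, 39, -22, 11, 47]
  [-3, 19, -35, -35, 10] -> [10, -35, -35, 19, -3] -> [4, -41, -41, 13, -9] -> [-4, 41, 41, -13, 9] -> [9, -13, 41, 41, -4]
  [38, -12, 50, 20, 37] -> [37, 20, 50, -12, 38] -> [31, 14, 44, -18, 32] -> [-31, -14, -44, 18, -32] -> [-32, 18, -44, -14, -31]
  [28, 25, -23, 29, 32, 31, -34] -> [-34, 31, 32, 29, -23, 25, 28] -> [-40, 25, 26, 23, -29, 19, 22] -> [40, -25, -26, -23, 29, -19, -22] -> [-22, -19, 29, -23, -26, -25, 40]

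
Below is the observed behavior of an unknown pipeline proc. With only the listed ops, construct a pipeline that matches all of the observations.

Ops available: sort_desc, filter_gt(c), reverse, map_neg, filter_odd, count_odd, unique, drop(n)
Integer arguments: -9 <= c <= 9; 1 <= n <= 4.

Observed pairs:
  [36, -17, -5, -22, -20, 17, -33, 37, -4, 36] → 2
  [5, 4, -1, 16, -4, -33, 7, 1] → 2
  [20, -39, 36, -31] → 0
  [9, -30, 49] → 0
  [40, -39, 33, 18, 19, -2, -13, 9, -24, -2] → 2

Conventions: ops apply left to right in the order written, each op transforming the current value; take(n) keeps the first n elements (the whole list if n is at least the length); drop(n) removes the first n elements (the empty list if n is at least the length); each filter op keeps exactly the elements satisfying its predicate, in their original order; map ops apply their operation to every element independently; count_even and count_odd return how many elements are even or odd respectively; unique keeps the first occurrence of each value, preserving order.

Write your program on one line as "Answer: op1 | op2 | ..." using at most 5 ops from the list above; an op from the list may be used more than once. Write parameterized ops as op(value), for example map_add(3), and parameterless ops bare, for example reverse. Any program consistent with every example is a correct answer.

unique | reverse | drop(2) | drop(3) | count_odd

Check, running the answer program on each example:
  [36, -17, -5, -22, -20, 17, -33, 37, -4, 36] -> [36, -17, -5, -22, -20, 17, -33, 37, -4] -> [-4, 37, -33, 17, -20, -22, -5, -17, 36] -> [-33, 17, -20, -22, -5, -17, 36] -> [-22, -5, -17, 36] -> 2
  [5, 4, -1, 16, -4, -33, 7, 1] -> [5, 4, -1, 16, -4, -33, 7, 1] -> [1, 7, -33, -4, 16, -1, 4, 5] -> [-33, -4, 16, -1, 4, 5] -> [-1, 4, 5] -> 2
  [20, -39, 36, -31] -> [20, -39, 36, -31] -> [-31, 36, -39, 20] -> [-39, 20] -> [] -> 0
  [9, -30, 49] -> [9, -30, 49] -> [49, -30, 9] -> [9] -> [] -> 0
  [40, -39, 33, 18, 19, -2, -13, 9, -24, -2] -> [40, -39, 33, 18, 19, -2, -13, 9, -24] -> [-24, 9, -13, -2, 19, 18, 33, -39, 40] -> [-13, -2, 19, 18, 33, -39, 40] -> [18, 33, -39, 40] -> 2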